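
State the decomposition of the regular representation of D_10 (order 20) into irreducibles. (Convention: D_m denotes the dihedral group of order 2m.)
Each irreducible V_i of dimension d_i appears with multiplicity d_i, i.e. rho_reg = (direct sum over all irreducibles V_i) d_i V_i. The irreducible dimensions for D_10 are 1, 1, 1, 1, 2, 2, 2, 2: 4 irreducibles of dimension 1, each with multiplicity 1; 4 irreducibles of dimension 2, each with multiplicity 2. Total dimension 4*1*1 + 4*2*2 = 20 = |G|.

Explanation: General theorem: in the regular representation of a finite group G, each irreducible appears with multiplicity equal to its dimension. Check: dim(rho_reg) = sum d_i^2 = 1 + 1 + 1 + 1 + 4 + 4 + 4 + 4 = 20 = |G|.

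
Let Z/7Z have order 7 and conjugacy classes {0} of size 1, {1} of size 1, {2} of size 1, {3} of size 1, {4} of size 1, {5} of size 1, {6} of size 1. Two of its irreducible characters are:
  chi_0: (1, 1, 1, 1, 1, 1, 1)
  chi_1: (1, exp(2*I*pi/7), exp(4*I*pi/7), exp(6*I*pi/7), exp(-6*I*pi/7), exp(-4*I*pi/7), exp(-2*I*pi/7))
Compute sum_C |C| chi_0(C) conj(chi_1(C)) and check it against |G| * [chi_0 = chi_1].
Sum = 0; so <chi_0, chi_1> = 0 (distinct irreducibles are orthogonal).

Solution. Compute term by term over conjugacy classes (|C| * chi_0(C) * conj(chi_1(C))):
  1*(1)*conj(1) + 1*(1)*conj(exp(2*I*pi/7)) + 1*(1)*conj(exp(4*I*pi/7)) + 1*(1)*conj(exp(6*I*pi/7)) + 1*(1)*conj(exp(-6*I*pi/7)) + 1*(1)*conj(exp(-4*I*pi/7)) + 1*(1)*conj(exp(-2*I*pi/7))
  = (1) + (exp(-2*I*pi/7)) + (exp(-4*I*pi/7)) + (exp(-6*I*pi/7)) + (exp(6*I*pi/7)) + (exp(4*I*pi/7)) + (exp(2*I*pi/7))
  = 0.
(Exp terms are combined using exp(i*s)*conj(exp(i*t)) = exp(i*(s-t)), and sums of them are collapsed using the identity that for every m > 1 the m distinct m-th roots of unity sum to 0, e.g. 1 + exp(2*I*pi/3) + exp(-2*I*pi/3) = 0.)
Dividing by |G| = 7 gives 0/7 = 0, matching the row-orthogonality relation <chi_0, chi_1> = [chi_0 = chi_1].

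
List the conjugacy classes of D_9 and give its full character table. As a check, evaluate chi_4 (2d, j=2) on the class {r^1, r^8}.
Conjugacy classes: {e} of size 1, {r^1, r^8} of size 2, {r^2, r^7} of size 2, {r^3, r^6} of size 2, {r^4, r^5} of size 2, {s, sr, ..., sr^8} of size 9.
Character table:
  irrep \ class              {e} (size 1)  {r^1, r^8} (size 2)  {r^2, r^7} (size 2)  {r^3, r^6} (size 2)  {r^4, r^5} (size 2)  {s, sr, ..., sr^8} (size 9)
  chi_1 (triv)               1             1                    1                    1                    1                    1                          
  chi_2 (sign: r->1, s->-1)  1             1                    1                    1                    1                    -1                         
  chi_3 (2d, j=1)            2             2*cos(2*pi/9)        2*cos(4*pi/9)        -1                   -2*cos(pi/9)         0                          
  chi_4 (2d, j=2)            2             2*cos(4*pi/9)        -2*cos(pi/9)         -1                   2*cos(2*pi/9)        0                          
  chi_5 (2d, j=3)            2             -1                   -1                   2                    -1                   0                          
  chi_6 (2d, j=4)            2             -2*cos(pi/9)         2*cos(2*pi/9)        -1                   2*cos(4*pi/9)        0                          

Spot check: chi_4 (2d, j=2) on {r^1, r^8} = 2*cos(4*pi/9).

Why: D_9 has order 2*9 = 18 with 6 conjugacy classes, hence 6 irreducibles. Sum of squared dims 1 + 1 + 4 + 4 + 4 + 4 = 18 = |G|. Linear characters come from the abelianisation; the 2-dimensional irreps have character r^k -> 2*cos(2*pi*j*k/9), reflections -> 0.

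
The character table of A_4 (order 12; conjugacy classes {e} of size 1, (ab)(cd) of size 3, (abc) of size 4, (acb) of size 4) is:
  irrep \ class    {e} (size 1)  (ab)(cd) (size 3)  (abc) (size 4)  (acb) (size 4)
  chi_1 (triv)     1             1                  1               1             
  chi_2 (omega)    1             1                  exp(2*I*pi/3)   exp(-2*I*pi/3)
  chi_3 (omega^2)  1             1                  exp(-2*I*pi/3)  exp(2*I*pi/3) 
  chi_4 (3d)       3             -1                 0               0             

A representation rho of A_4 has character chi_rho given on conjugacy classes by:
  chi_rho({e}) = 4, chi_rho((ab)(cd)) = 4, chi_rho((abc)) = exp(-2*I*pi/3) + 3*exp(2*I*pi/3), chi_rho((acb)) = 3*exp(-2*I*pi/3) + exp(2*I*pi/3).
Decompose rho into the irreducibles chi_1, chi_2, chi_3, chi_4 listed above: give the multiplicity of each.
Multiplicities: chi_1: 0, chi_2: 3, chi_3: 1, chi_4: 0.

Reasoning: Use <chi_rho, chi> = (1/|G|) sum_C |C| * chi_rho(C) * conj(chi(C)) with |G| = 12 for each irreducible chi in the table:
  <chi_rho, chi_1> = (1/12)[1*(4)*conj(1) + 3*(4)*conj(1) + 4*(exp(-2*I*pi/3) + 3*exp(2*I*pi/3))*conj(1) + 4*(3*exp(-2*I*pi/3) + exp(2*I*pi/3))*conj(1)]
      = (1/12)[(4) + (12) + (4*exp(-2*I*pi/3) + 12*exp(2*I*pi/3)) + (12*exp(-2*I*pi/3) + 4*exp(2*I*pi/3))] = 0/12 = 0
  <chi_rho, chi_2> = (1/12)[1*(4)*conj(1) + 3*(4)*conj(1) + 4*(exp(-2*I*pi/3) + 3*exp(2*I*pi/3))*conj(exp(2*I*pi/3)) + 4*(3*exp(-2*I*pi/3) + exp(2*I*pi/3))*conj(exp(-2*I*pi/3))]
      = (1/12)[(4) + (12) + (12 + 4*exp(2*I*pi/3)) + (12 + 4*exp(-2*I*pi/3))] = 36/12 = 3
  <chi_rho, chi_3> = (1/12)[1*(4)*conj(1) + 3*(4)*conj(1) + 4*(exp(-2*I*pi/3) + 3*exp(2*I*pi/3))*conj(exp(-2*I*pi/3)) + 4*(3*exp(-2*I*pi/3) + exp(2*I*pi/3))*conj(exp(2*I*pi/3))]
      = (1/12)[(4) + (12) + (4 + 12*exp(-2*I*pi/3)) + (4 + 12*exp(2*I*pi/3))] = 12/12 = 1
  <chi_rho, chi_4> = (1/12)[1*(4)*conj(3) + 3*(4)*conj(-1) + 4*(exp(-2*I*pi/3) + 3*exp(2*I*pi/3))*conj(0) + 4*(3*exp(-2*I*pi/3) + exp(2*I*pi/3))*conj(0)]
      = (1/12)[(12) + (-12) + (0) + (0)] = 0/12 = 0
(Exp terms are combined using exp(i*s)*conj(exp(i*t)) = exp(i*(s-t)), and sums of them are collapsed using the identity that for every m > 1 the m distinct m-th roots of unity sum to 0, e.g. 1 + exp(2*I*pi/3) + exp(-2*I*pi/3) = 0.)
Dimension check: dim(rho) = sum (mult * dim) = 0*1 + 3*1 + 1*1 + 0*3 = 4 = chi_rho(e) = 4.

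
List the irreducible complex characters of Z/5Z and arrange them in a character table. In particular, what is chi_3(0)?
Character table of Z/5Z (irreps indexed chi_0,...,chi_4 with chi_k(m) = zeta_5^(k*m), zeta_5 = exp(2*pi*i/5)):
  irrep \ class  {0} (size 1)  {1} (size 1)    {2} (size 1)    {3} (size 1)    {4} (size 1)  
  chi_0          1             1               1               1               1             
  chi_1          1             exp(2*I*pi/5)   exp(4*I*pi/5)   exp(-4*I*pi/5)  exp(-2*I*pi/5)
  chi_2          1             exp(4*I*pi/5)   exp(-2*I*pi/5)  exp(2*I*pi/5)   exp(-4*I*pi/5)
  chi_3          1             exp(-4*I*pi/5)  exp(2*I*pi/5)   exp(-2*I*pi/5)  exp(4*I*pi/5) 
  chi_4          1             exp(-2*I*pi/5)  exp(-4*I*pi/5)  exp(4*I*pi/5)   exp(2*I*pi/5) 

Spot check: chi_3(0) = zeta_5^(3*0) = zeta_5^0 = 1.

Working: Z/5Z is abelian, so all 5 irreducible complex representations are 1-dimensional. They are given by chi_k(m) = zeta_5^(k*m) for k = 0,...,4. Row orthogonality: sum_m chi_k(m) conj(chi_l(m)) = 5 * [k = l].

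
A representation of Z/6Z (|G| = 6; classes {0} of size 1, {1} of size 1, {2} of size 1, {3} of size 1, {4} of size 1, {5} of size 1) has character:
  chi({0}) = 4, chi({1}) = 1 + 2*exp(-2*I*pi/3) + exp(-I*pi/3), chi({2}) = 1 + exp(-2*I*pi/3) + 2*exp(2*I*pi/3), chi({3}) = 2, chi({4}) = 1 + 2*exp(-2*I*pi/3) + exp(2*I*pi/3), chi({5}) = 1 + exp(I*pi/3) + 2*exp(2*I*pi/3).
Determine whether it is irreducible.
Not irreducible (reducible): <chi, chi> = 6 > 1.

Explanation: <chi, chi> = (1/|G|) sum_C |C| * |chi(C)|^2 = (1/6)[1*|4|^2 + 1*|1 + 2*exp(-2*I*pi/3) + exp(-I*pi/3)|^2 + 1*|1 + exp(-2*I*pi/3) + 2*exp(2*I*pi/3)|^2 + 1*|2|^2 + 1*|1 + 2*exp(-2*I*pi/3) + exp(2*I*pi/3)|^2 + 1*|1 + exp(I*pi/3) + 2*exp(2*I*pi/3)|^2]
  = (1/6)[(16) + (7) + (1) + (4) + (1) + (7)] = 36/6 = 6.
(Exp terms are combined using exp(i*s)*conj(exp(i*t)) = exp(i*(s-t)), and sums of them are collapsed using the identity that for every m > 1 the m distinct m-th roots of unity sum to 0, e.g. 1 + exp(2*I*pi/3) + exp(-2*I*pi/3) = 0.)
A character is irreducible iff <chi, chi> = 1, so this representation is reducible.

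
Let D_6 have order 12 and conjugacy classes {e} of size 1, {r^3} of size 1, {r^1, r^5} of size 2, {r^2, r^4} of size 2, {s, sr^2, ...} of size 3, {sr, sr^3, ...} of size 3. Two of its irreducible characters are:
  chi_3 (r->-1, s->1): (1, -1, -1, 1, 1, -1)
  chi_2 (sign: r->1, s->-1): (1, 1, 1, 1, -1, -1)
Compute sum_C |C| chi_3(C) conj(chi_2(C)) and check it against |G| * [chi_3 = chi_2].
Sum = 0; so <chi_3, chi_2> = 0 (distinct irreducibles are orthogonal).

Justification: Compute term by term over conjugacy classes (|C| * chi_3(C) * conj(chi_2(C))):
  1*(1)*conj(1) + 1*(-1)*conj(1) + 2*(-1)*conj(1) + 2*(1)*conj(1) + 3*(1)*conj(-1) + 3*(-1)*conj(-1)
  = (1) + (-1) + (-2) + (2) + (-3) + (3)
  = 0.
Dividing by |G| = 12 gives 0/12 = 0, matching the row-orthogonality relation <chi_3, chi_2> = [chi_3 = chi_2].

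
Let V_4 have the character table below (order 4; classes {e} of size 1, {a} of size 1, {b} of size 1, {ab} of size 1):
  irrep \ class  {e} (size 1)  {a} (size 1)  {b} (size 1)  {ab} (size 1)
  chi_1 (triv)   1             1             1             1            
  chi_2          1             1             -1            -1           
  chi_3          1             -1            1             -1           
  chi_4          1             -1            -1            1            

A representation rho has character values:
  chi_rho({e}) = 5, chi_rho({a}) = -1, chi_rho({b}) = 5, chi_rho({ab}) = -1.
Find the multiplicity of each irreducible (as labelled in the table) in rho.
Multiplicities: chi_1: 2, chi_2: 0, chi_3: 3, chi_4: 0.

Argument: Use <chi_rho, chi> = (1/|G|) sum_C |C| * chi_rho(C) * conj(chi(C)) with |G| = 4 for each irreducible chi in the table:
  <chi_rho, chi_1> = (1/4)[1*(5)*conj(1) + 1*(-1)*conj(1) + 1*(5)*conj(1) + 1*(-1)*conj(1)]
      = (1/4)[(5) + (-1) + (5) + (-1)] = 8/4 = 2
  <chi_rho, chi_2> = (1/4)[1*(5)*conj(1) + 1*(-1)*conj(1) + 1*(5)*conj(-1) + 1*(-1)*conj(-1)]
      = (1/4)[(5) + (-1) + (-5) + (1)] = 0/4 = 0
  <chi_rho, chi_3> = (1/4)[1*(5)*conj(1) + 1*(-1)*conj(-1) + 1*(5)*conj(1) + 1*(-1)*conj(-1)]
      = (1/4)[(5) + (1) + (5) + (1)] = 12/4 = 3
  <chi_rho, chi_4> = (1/4)[1*(5)*conj(1) + 1*(-1)*conj(-1) + 1*(5)*conj(-1) + 1*(-1)*conj(1)]
      = (1/4)[(5) + (1) + (-5) + (-1)] = 0/4 = 0
Dimension check: dim(rho) = sum (mult * dim) = 2*1 + 0*1 + 3*1 + 0*1 = 5 = chi_rho(e) = 5.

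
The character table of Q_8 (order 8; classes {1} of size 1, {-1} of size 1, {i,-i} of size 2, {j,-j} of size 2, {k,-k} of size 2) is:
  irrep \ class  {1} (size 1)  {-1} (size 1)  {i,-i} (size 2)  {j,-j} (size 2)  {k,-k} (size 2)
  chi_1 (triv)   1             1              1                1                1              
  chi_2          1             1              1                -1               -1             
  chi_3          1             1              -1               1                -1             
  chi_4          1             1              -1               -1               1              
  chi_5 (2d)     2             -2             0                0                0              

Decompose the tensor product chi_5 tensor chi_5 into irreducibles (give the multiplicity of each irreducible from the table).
chi_5 tensor chi_5 = chi_1 + chi_2 + chi_3 + chi_4 (all other irreducibles have multiplicity 0).

Working: The character of a tensor product is the pointwise product (chi_5 * chi_5)(C) = chi_5(C) * chi_5(C):
  {1}: (2)*(2), {-1}: (-2)*(-2), {i,-i}: (0)*(0), {j,-j}: (0)*(0), {k,-k}: (0)*(0)
so (chi_5 * chi_5) takes values
  {1} -> 4, {-1} -> 4, {i,-i} -> 0, {j,-j} -> 0, {k,-k} -> 0.
Now take the inner product of this character with each irreducible chi from the table, <chi_5*chi_5, chi> = (1/8) sum_C |C| (chi_5*chi_5)(C) conj(chi(C)):
  <chi_5*chi_5, chi_1> = (1/8)[1*(4)*conj(1) + 1*(4)*conj(1) + 2*(0)*conj(1) + 2*(0)*conj(1) + 2*(0)*conj(1)]
      = (1/8)[(4) + (4) + (0) + (0) + (0)] = 8/8 = 1
  <chi_5*chi_5, chi_2> = (1/8)[1*(4)*conj(1) + 1*(4)*conj(1) + 2*(0)*conj(1) + 2*(0)*conj(-1) + 2*(0)*conj(-1)]
      = (1/8)[(4) + (4) + (0) + (0) + (0)] = 8/8 = 1
  <chi_5*chi_5, chi_3> = (1/8)[1*(4)*conj(1) + 1*(4)*conj(1) + 2*(0)*conj(-1) + 2*(0)*conj(1) + 2*(0)*conj(-1)]
      = (1/8)[(4) + (4) + (0) + (0) + (0)] = 8/8 = 1
  <chi_5*chi_5, chi_4> = (1/8)[1*(4)*conj(1) + 1*(4)*conj(1) + 2*(0)*conj(-1) + 2*(0)*conj(-1) + 2*(0)*conj(1)]
      = (1/8)[(4) + (4) + (0) + (0) + (0)] = 8/8 = 1
  <chi_5*chi_5, chi_5> = (1/8)[1*(4)*conj(2) + 1*(4)*conj(-2) + 2*(0)*conj(0) + 2*(0)*conj(0) + 2*(0)*conj(0)]
      = (1/8)[(8) + (-8) + (0) + (0) + (0)] = 0/8 = 0
Hence the multiplicities are chi_1: 1, chi_2: 1, chi_3: 1, chi_4: 1. Dimension check: dim(chi_5)*dim(chi_5) = 2*2 = 4 and sum (mult * dim) = 1*1 + 1*1 + 1*1 + 1*1 = 4.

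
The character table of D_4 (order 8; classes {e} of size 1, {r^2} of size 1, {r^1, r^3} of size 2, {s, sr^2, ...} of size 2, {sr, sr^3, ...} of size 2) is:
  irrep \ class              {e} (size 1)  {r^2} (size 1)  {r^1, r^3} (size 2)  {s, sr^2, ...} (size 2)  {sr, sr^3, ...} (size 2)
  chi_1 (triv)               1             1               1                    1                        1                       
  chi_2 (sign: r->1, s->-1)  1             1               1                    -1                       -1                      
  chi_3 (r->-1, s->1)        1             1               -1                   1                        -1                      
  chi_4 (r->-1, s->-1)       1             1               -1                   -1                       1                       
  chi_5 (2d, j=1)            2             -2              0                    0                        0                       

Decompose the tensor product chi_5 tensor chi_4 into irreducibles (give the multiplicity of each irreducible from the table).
chi_5 tensor chi_4 = chi_5 (all other irreducibles have multiplicity 0).

Argument: The character of a tensor product is the pointwise product (chi_5 * chi_4)(C) = chi_5(C) * chi_4(C):
  {e}: (2)*(1), {r^2}: (-2)*(1), {r^1, r^3}: (0)*(-1), {s, sr^2, ...}: (0)*(-1), {sr, sr^3, ...}: (0)*(1)
so (chi_5 * chi_4) takes values
  {e} -> 2, {r^2} -> -2, {r^1, r^3} -> 0, {s, sr^2, ...} -> 0, {sr, sr^3, ...} -> 0.
Now take the inner product of this character with each irreducible chi from the table, <chi_5*chi_4, chi> = (1/8) sum_C |C| (chi_5*chi_4)(C) conj(chi(C)):
  <chi_5*chi_4, chi_1> = (1/8)[1*(2)*conj(1) + 1*(-2)*conj(1) + 2*(0)*conj(1) + 2*(0)*conj(1) + 2*(0)*conj(1)]
      = (1/8)[(2) + (-2) + (0) + (0) + (0)] = 0/8 = 0
  <chi_5*chi_4, chi_2> = (1/8)[1*(2)*conj(1) + 1*(-2)*conj(1) + 2*(0)*conj(1) + 2*(0)*conj(-1) + 2*(0)*conj(-1)]
      = (1/8)[(2) + (-2) + (0) + (0) + (0)] = 0/8 = 0
  <chi_5*chi_4, chi_3> = (1/8)[1*(2)*conj(1) + 1*(-2)*conj(1) + 2*(0)*conj(-1) + 2*(0)*conj(1) + 2*(0)*conj(-1)]
      = (1/8)[(2) + (-2) + (0) + (0) + (0)] = 0/8 = 0
  <chi_5*chi_4, chi_4> = (1/8)[1*(2)*conj(1) + 1*(-2)*conj(1) + 2*(0)*conj(-1) + 2*(0)*conj(-1) + 2*(0)*conj(1)]
      = (1/8)[(2) + (-2) + (0) + (0) + (0)] = 0/8 = 0
  <chi_5*chi_4, chi_5> = (1/8)[1*(2)*conj(2) + 1*(-2)*conj(-2) + 2*(0)*conj(0) + 2*(0)*conj(0) + 2*(0)*conj(0)]
      = (1/8)[(4) + (4) + (0) + (0) + (0)] = 8/8 = 1
Hence the multiplicities are chi_5: 1. Dimension check: dim(chi_5)*dim(chi_4) = 2*1 = 2 and sum (mult * dim) = 1*2 = 2.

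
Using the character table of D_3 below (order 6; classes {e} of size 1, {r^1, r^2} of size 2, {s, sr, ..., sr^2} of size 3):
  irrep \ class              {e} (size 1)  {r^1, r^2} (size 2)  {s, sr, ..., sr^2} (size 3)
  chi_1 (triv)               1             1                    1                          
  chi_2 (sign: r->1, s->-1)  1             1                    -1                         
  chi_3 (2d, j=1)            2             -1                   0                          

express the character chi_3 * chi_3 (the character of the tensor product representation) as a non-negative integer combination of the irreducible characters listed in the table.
chi_3 tensor chi_3 = chi_1 + chi_2 + chi_3 (all other irreducibles have multiplicity 0).

The character of a tensor product is the pointwise product (chi_3 * chi_3)(C) = chi_3(C) * chi_3(C):
  {e}: (2)*(2), {r^1, r^2}: (-1)*(-1), {s, sr, ..., sr^2}: (0)*(0)
so (chi_3 * chi_3) takes values
  {e} -> 4, {r^1, r^2} -> 1, {s, sr, ..., sr^2} -> 0.
Now take the inner product of this character with each irreducible chi from the table, <chi_3*chi_3, chi> = (1/6) sum_C |C| (chi_3*chi_3)(C) conj(chi(C)):
  <chi_3*chi_3, chi_1> = (1/6)[1*(4)*conj(1) + 2*(1)*conj(1) + 3*(0)*conj(1)]
      = (1/6)[(4) + (2) + (0)] = 6/6 = 1
  <chi_3*chi_3, chi_2> = (1/6)[1*(4)*conj(1) + 2*(1)*conj(1) + 3*(0)*conj(-1)]
      = (1/6)[(4) + (2) + (0)] = 6/6 = 1
  <chi_3*chi_3, chi_3> = (1/6)[1*(4)*conj(2) + 2*(1)*conj(-1) + 3*(0)*conj(0)]
      = (1/6)[(8) + (-2) + (0)] = 6/6 = 1
Hence the multiplicities are chi_1: 1, chi_2: 1, chi_3: 1. Dimension check: dim(chi_3)*dim(chi_3) = 2*2 = 4 and sum (mult * dim) = 1*1 + 1*1 + 1*2 = 4.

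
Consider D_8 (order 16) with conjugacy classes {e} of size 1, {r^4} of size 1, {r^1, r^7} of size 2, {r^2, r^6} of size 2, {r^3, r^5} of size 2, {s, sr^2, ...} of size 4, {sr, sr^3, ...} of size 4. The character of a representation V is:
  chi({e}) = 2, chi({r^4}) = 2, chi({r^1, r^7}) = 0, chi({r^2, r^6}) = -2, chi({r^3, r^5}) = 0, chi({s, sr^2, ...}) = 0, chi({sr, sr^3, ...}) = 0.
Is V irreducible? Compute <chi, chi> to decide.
Irreducible: <chi, chi> = 1.

Why: <chi, chi> = (1/|G|) sum_C |C| * |chi(C)|^2 = (1/16)[1*|2|^2 + 1*|2|^2 + 2*|0|^2 + 2*|-2|^2 + 2*|0|^2 + 4*|0|^2 + 4*|0|^2]
  = (1/16)[(4) + (4) + (0) + (8) + (0) + (0) + (0)] = 16/16 = 1.
A character is irreducible iff <chi, chi> = 1, so this representation is irreducible.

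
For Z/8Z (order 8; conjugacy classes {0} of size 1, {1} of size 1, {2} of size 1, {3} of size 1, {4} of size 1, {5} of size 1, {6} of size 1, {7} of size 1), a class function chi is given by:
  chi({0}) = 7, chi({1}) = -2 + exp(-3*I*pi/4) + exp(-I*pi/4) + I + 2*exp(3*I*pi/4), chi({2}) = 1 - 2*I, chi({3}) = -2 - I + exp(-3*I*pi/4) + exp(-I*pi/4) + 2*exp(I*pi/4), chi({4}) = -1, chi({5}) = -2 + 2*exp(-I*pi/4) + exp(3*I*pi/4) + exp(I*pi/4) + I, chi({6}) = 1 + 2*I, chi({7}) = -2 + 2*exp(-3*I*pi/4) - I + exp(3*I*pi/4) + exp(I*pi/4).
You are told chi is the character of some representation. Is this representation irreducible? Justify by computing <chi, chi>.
Not irreducible (reducible): <chi, chi> = 11 > 1.

Explanation: <chi, chi> = (1/|G|) sum_C |C| * |chi(C)|^2 = (1/8)[1*|7|^2 + 1*|-2 + exp(-3*I*pi/4) + exp(-I*pi/4) + I + 2*exp(3*I*pi/4)|^2 + 1*|1 - 2*I|^2 + 1*|-2 - I + exp(-3*I*pi/4) + exp(-I*pi/4) + 2*exp(I*pi/4)|^2 + 1*|-1|^2 + 1*|-2 + 2*exp(-I*pi/4) + exp(3*I*pi/4) + exp(I*pi/4) + I|^2 + 1*|1 + 2*I|^2 + 1*|-2 + 2*exp(-3*I*pi/4) - I + exp(3*I*pi/4) + exp(I*pi/4)|^2]
  = (1/8)[(49) + (7 - 5*exp(3*I*pi/4) - 3*exp(I*pi/4) - exp(-I*pi/4) - 7*exp(-3*I*pi/4)) + (5) + (7 - 7*exp(I*pi/4) - exp(3*I*pi/4) - 3*exp(-3*I*pi/4) - 5*exp(-I*pi/4)) + (1) + (7 - 7*exp(I*pi/4) - exp(3*I*pi/4) - 3*exp(-3*I*pi/4) - 5*exp(-I*pi/4)) + (5) + (7 - 5*exp(3*I*pi/4) - 3*exp(I*pi/4) - exp(-I*pi/4) - 7*exp(-3*I*pi/4))] = 88/8 = 11.
(Exp terms are combined using exp(i*s)*conj(exp(i*t)) = exp(i*(s-t)), and sums of them are collapsed using the identity that for every m > 1 the m distinct m-th roots of unity sum to 0, e.g. 1 + exp(2*I*pi/3) + exp(-2*I*pi/3) = 0.)
A character is irreducible iff <chi, chi> = 1, so this representation is reducible.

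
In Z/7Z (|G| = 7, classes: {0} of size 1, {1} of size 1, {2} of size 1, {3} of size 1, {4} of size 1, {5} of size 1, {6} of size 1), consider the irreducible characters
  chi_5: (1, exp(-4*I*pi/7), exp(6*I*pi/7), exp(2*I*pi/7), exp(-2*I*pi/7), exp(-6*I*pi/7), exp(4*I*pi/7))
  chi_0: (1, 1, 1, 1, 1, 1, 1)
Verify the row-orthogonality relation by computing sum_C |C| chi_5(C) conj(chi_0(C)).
Sum = 0; so <chi_5, chi_0> = 0 (distinct irreducibles are orthogonal).

Working: Compute term by term over conjugacy classes (|C| * chi_5(C) * conj(chi_0(C))):
  1*(1)*conj(1) + 1*(exp(-4*I*pi/7))*conj(1) + 1*(exp(6*I*pi/7))*conj(1) + 1*(exp(2*I*pi/7))*conj(1) + 1*(exp(-2*I*pi/7))*conj(1) + 1*(exp(-6*I*pi/7))*conj(1) + 1*(exp(4*I*pi/7))*conj(1)
  = (1) + (exp(-4*I*pi/7)) + (exp(6*I*pi/7)) + (exp(2*I*pi/7)) + (exp(-2*I*pi/7)) + (exp(-6*I*pi/7)) + (exp(4*I*pi/7))
  = 0.
(Exp terms are combined using exp(i*s)*conj(exp(i*t)) = exp(i*(s-t)), and sums of them are collapsed using the identity that for every m > 1 the m distinct m-th roots of unity sum to 0, e.g. 1 + exp(2*I*pi/3) + exp(-2*I*pi/3) = 0.)
Dividing by |G| = 7 gives 0/7 = 0, matching the row-orthogonality relation <chi_5, chi_0> = [chi_5 = chi_0].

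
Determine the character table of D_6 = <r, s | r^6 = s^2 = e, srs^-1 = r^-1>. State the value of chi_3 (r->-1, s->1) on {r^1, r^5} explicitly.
Conjugacy classes: {e} of size 1, {r^3} of size 1, {r^1, r^5} of size 2, {r^2, r^4} of size 2, {s, sr^2, ...} of size 3, {sr, sr^3, ...} of size 3.
Character table:
  irrep \ class              {e} (size 1)  {r^3} (size 1)  {r^1, r^5} (size 2)  {r^2, r^4} (size 2)  {s, sr^2, ...} (size 3)  {sr, sr^3, ...} (size 3)
  chi_1 (triv)               1             1               1                    1                    1                        1                       
  chi_2 (sign: r->1, s->-1)  1             1               1                    1                    -1                       -1                      
  chi_3 (r->-1, s->1)        1             -1              -1                   1                    1                        -1                      
  chi_4 (r->-1, s->-1)       1             -1              -1                   1                    -1                       1                       
  chi_5 (2d, j=1)            2             -2              1                    -1                   0                        0                       
  chi_6 (2d, j=2)            2             2               -1                   -1                   0                        0                       

Spot check: chi_3 (r->-1, s->1) on {r^1, r^5} = -1.

Details: D_6 has order 2*6 = 12 with 6 conjugacy classes, hence 6 irreducibles. Sum of squared dims 1 + 1 + 1 + 1 + 4 + 4 = 12 = |G|. Linear characters come from the abelianisation; the 2-dimensional irreps have character r^k -> 2*cos(2*pi*j*k/6), reflections -> 0.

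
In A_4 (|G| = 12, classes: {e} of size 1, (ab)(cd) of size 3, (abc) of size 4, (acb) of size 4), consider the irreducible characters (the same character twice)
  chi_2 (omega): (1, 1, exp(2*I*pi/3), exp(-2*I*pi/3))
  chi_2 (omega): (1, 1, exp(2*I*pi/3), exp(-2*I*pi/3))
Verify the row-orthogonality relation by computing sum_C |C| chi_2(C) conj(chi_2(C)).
Sum = 12 = |G| = 12; so <chi_2, chi_2> = 1 (norm-1 confirms irreducibility).

Details: Compute term by term over conjugacy classes (|C| * chi_2(C) * conj(chi_2(C))):
  1*(1)*conj(1) + 3*(1)*conj(1) + 4*(exp(2*I*pi/3))*conj(exp(2*I*pi/3)) + 4*(exp(-2*I*pi/3))*conj(exp(-2*I*pi/3))
  = (1) + (3) + (4) + (4)
  = 12.
(Exp terms are combined using exp(i*s)*conj(exp(i*t)) = exp(i*(s-t)), and sums of them are collapsed using the identity that for every m > 1 the m distinct m-th roots of unity sum to 0, e.g. 1 + exp(2*I*pi/3) + exp(-2*I*pi/3) = 0.)
Dividing by |G| = 12 gives 12/12 = 1, matching the row-orthogonality relation <chi_2, chi_2> = [chi_2 = chi_2].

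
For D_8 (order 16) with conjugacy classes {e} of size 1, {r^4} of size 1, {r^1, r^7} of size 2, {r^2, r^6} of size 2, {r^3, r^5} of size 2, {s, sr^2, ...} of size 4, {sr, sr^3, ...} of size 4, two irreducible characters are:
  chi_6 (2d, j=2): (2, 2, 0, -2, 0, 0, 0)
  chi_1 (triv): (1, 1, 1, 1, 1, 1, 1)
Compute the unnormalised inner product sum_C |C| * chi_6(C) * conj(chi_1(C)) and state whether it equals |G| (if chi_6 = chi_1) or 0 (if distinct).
Sum = 0; so <chi_6, chi_1> = 0 (distinct irreducibles are orthogonal).

Explanation: Compute term by term over conjugacy classes (|C| * chi_6(C) * conj(chi_1(C))):
  1*(2)*conj(1) + 1*(2)*conj(1) + 2*(0)*conj(1) + 2*(-2)*conj(1) + 2*(0)*conj(1) + 4*(0)*conj(1) + 4*(0)*conj(1)
  = (2) + (2) + (0) + (-4) + (0) + (0) + (0)
  = 0.
Dividing by |G| = 16 gives 0/16 = 0, matching the row-orthogonality relation <chi_6, chi_1> = [chi_6 = chi_1].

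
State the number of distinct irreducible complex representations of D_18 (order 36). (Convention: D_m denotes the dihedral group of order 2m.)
12

Justification: The number of irreducible complex representations of a finite group equals its number of conjugacy classes. D_18 has 12 conjugacy classes (n/2 + 3 for n even), so D_18 (order 36) has exactly 12 irreducible complex representations.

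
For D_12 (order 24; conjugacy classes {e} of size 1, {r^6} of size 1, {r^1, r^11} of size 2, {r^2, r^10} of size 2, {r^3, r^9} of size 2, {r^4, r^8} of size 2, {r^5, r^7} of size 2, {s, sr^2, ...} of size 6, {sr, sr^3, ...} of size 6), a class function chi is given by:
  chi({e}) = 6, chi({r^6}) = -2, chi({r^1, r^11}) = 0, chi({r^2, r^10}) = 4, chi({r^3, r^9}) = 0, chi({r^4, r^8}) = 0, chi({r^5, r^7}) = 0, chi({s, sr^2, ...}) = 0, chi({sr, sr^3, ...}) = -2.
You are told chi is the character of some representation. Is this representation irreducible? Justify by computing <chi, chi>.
Not irreducible (reducible): <chi, chi> = 4 > 1.

Reasoning: <chi, chi> = (1/|G|) sum_C |C| * |chi(C)|^2 = (1/24)[1*|6|^2 + 1*|-2|^2 + 2*|0|^2 + 2*|4|^2 + 2*|0|^2 + 2*|0|^2 + 2*|0|^2 + 6*|0|^2 + 6*|-2|^2]
  = (1/24)[(36) + (4) + (0) + (32) + (0) + (0) + (0) + (0) + (24)] = 96/24 = 4.
A character is irreducible iff <chi, chi> = 1, so this representation is reducible.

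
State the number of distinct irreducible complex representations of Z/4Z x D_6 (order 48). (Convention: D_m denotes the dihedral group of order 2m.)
24

Explanation: The number of irreducible complex representations of a finite group equals its number of conjugacy classes. For a direct product, #classes(G x H) = #classes(G) * #classes(H). Z/4Z has 4 classes (abelian), D_6 has 6 classes, so 4 * 6 = 24, so Z/4Z x D_6 (order 48) has exactly 24 irreducible complex representations.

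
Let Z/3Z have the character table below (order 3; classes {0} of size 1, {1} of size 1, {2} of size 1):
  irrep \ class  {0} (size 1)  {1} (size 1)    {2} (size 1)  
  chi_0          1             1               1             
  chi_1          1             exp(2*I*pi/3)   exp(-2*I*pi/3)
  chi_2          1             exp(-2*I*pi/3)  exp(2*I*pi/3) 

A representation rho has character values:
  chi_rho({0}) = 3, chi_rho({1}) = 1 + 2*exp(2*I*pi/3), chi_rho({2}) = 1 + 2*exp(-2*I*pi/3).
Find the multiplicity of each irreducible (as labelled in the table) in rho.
Multiplicities: chi_0: 1, chi_1: 2, chi_2: 0.

Proof sketch: Use <chi_rho, chi> = (1/|G|) sum_C |C| * chi_rho(C) * conj(chi(C)) with |G| = 3 for each irreducible chi in the table:
  <chi_rho, chi_0> = (1/3)[1*(3)*conj(1) + 1*(1 + 2*exp(2*I*pi/3))*conj(1) + 1*(1 + 2*exp(-2*I*pi/3))*conj(1)]
      = (1/3)[(3) + (1 + 2*exp(2*I*pi/3)) + (1 + 2*exp(-2*I*pi/3))] = 3/3 = 1
  <chi_rho, chi_1> = (1/3)[1*(3)*conj(1) + 1*(1 + 2*exp(2*I*pi/3))*conj(exp(2*I*pi/3)) + 1*(1 + 2*exp(-2*I*pi/3))*conj(exp(-2*I*pi/3))]
      = (1/3)[(3) + (2 + exp(-2*I*pi/3)) + (2 + exp(2*I*pi/3))] = 6/3 = 2
  <chi_rho, chi_2> = (1/3)[1*(3)*conj(1) + 1*(1 + 2*exp(2*I*pi/3))*conj(exp(-2*I*pi/3)) + 1*(1 + 2*exp(-2*I*pi/3))*conj(exp(2*I*pi/3))]
      = (1/3)[(3) + (2*exp(-2*I*pi/3) + exp(2*I*pi/3)) + (exp(-2*I*pi/3) + 2*exp(2*I*pi/3))] = 0/3 = 0
(Exp terms are combined using exp(i*s)*conj(exp(i*t)) = exp(i*(s-t)), and sums of them are collapsed using the identity that for every m > 1 the m distinct m-th roots of unity sum to 0, e.g. 1 + exp(2*I*pi/3) + exp(-2*I*pi/3) = 0.)
Dimension check: dim(rho) = sum (mult * dim) = 1*1 + 2*1 + 0*1 = 3 = chi_rho(e) = 3.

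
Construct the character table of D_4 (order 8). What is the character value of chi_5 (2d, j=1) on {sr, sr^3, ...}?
Conjugacy classes: {e} of size 1, {r^2} of size 1, {r^1, r^3} of size 2, {s, sr^2, ...} of size 2, {sr, sr^3, ...} of size 2.
Character table:
  irrep \ class              {e} (size 1)  {r^2} (size 1)  {r^1, r^3} (size 2)  {s, sr^2, ...} (size 2)  {sr, sr^3, ...} (size 2)
  chi_1 (triv)               1             1               1                    1                        1                       
  chi_2 (sign: r->1, s->-1)  1             1               1                    -1                       -1                      
  chi_3 (r->-1, s->1)        1             1               -1                   1                        -1                      
  chi_4 (r->-1, s->-1)       1             1               -1                   -1                       1                       
  chi_5 (2d, j=1)            2             -2              0                    0                        0                       

Spot check: chi_5 (2d, j=1) on {sr, sr^3, ...} = 0.

Details: D_4 has order 2*4 = 8 with 5 conjugacy classes, hence 5 irreducibles. Sum of squared dims 1 + 1 + 1 + 1 + 4 = 8 = |G|. Linear characters come from the abelianisation; the 2-dimensional irreps have character r^k -> 2*cos(2*pi*j*k/4), reflections -> 0.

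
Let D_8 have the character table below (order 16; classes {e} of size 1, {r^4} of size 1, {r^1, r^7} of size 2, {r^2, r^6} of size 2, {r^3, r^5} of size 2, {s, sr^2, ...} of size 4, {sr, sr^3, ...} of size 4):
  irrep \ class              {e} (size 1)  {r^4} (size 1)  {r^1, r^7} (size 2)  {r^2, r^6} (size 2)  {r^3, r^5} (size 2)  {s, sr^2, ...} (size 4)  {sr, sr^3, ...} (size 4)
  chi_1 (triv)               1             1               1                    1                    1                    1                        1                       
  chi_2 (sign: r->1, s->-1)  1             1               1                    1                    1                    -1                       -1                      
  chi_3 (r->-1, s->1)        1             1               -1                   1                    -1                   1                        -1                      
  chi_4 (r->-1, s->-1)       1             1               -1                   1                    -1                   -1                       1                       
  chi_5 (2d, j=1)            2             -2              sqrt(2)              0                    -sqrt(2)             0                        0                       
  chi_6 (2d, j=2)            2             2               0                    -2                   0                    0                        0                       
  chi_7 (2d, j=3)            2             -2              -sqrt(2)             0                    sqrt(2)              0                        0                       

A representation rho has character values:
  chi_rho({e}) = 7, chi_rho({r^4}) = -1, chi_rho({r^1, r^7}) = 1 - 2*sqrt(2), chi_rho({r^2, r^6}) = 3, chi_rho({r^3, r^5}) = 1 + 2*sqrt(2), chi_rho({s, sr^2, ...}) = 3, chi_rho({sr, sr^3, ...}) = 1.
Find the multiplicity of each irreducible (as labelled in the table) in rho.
Multiplicities: chi_1: 2, chi_2: 0, chi_3: 1, chi_4: 0, chi_5: 0, chi_6: 0, chi_7: 2.

Working: Use <chi_rho, chi> = (1/|G|) sum_C |C| * chi_rho(C) * conj(chi(C)) with |G| = 16 for each irreducible chi in the table:
  <chi_rho, chi_1> = (1/16)[1*(7)*conj(1) + 1*(-1)*conj(1) + 2*(1 - 2*sqrt(2))*conj(1) + 2*(3)*conj(1) + 2*(1 + 2*sqrt(2))*conj(1) + 4*(3)*conj(1) + 4*(1)*conj(1)]
      = (1/16)[(7) + (-1) + (2 - 4*sqrt(2)) + (6) + (2 + 4*sqrt(2)) + (12) + (4)] = 32/16 = 2
  <chi_rho, chi_2> = (1/16)[1*(7)*conj(1) + 1*(-1)*conj(1) + 2*(1 - 2*sqrt(2))*conj(1) + 2*(3)*conj(1) + 2*(1 + 2*sqrt(2))*conj(1) + 4*(3)*conj(-1) + 4*(1)*conj(-1)]
      = (1/16)[(7) + (-1) + (2 - 4*sqrt(2)) + (6) + (2 + 4*sqrt(2)) + (-12) + (-4)] = 0/16 = 0
  <chi_rho, chi_3> = (1/16)[1*(7)*conj(1) + 1*(-1)*conj(1) + 2*(1 - 2*sqrt(2))*conj(-1) + 2*(3)*conj(1) + 2*(1 + 2*sqrt(2))*conj(-1) + 4*(3)*conj(1) + 4*(1)*conj(-1)]
      = (1/16)[(7) + (-1) + (-2 + 4*sqrt(2)) + (6) + (-4*sqrt(2) - 2) + (12) + (-4)] = 16/16 = 1
  <chi_rho, chi_4> = (1/16)[1*(7)*conj(1) + 1*(-1)*conj(1) + 2*(1 - 2*sqrt(2))*conj(-1) + 2*(3)*conj(1) + 2*(1 + 2*sqrt(2))*conj(-1) + 4*(3)*conj(-1) + 4*(1)*conj(1)]
      = (1/16)[(7) + (-1) + (-2 + 4*sqrt(2)) + (6) + (-4*sqrt(2) - 2) + (-12) + (4)] = 0/16 = 0
  <chi_rho, chi_5> = (1/16)[1*(7)*conj(2) + 1*(-1)*conj(-2) + 2*(1 - 2*sqrt(2))*conj(sqrt(2)) + 2*(3)*conj(0) + 2*(1 + 2*sqrt(2))*conj(-sqrt(2)) + 4*(3)*conj(0) + 4*(1)*conj(0)]
      = (1/16)[(14) + (2) + (-8 + 2*sqrt(2)) + (0) + (-8 - 2*sqrt(2)) + (0) + (0)] = 0/16 = 0
  <chi_rho, chi_6> = (1/16)[1*(7)*conj(2) + 1*(-1)*conj(2) + 2*(1 - 2*sqrt(2))*conj(0) + 2*(3)*conj(-2) + 2*(1 + 2*sqrt(2))*conj(0) + 4*(3)*conj(0) + 4*(1)*conj(0)]
      = (1/16)[(14) + (-2) + (0) + (-12) + (0) + (0) + (0)] = 0/16 = 0
  <chi_rho, chi_7> = (1/16)[1*(7)*conj(2) + 1*(-1)*conj(-2) + 2*(1 - 2*sqrt(2))*conj(-sqrt(2)) + 2*(3)*conj(0) + 2*(1 + 2*sqrt(2))*conj(sqrt(2)) + 4*(3)*conj(0) + 4*(1)*conj(0)]
      = (1/16)[(14) + (2) + (8 - 2*sqrt(2)) + (0) + (2*sqrt(2) + 8) + (0) + (0)] = 32/16 = 2
Dimension check: dim(rho) = sum (mult * dim) = 2*1 + 0*1 + 1*1 + 0*1 + 0*2 + 0*2 + 2*2 = 7 = chi_rho(e) = 7.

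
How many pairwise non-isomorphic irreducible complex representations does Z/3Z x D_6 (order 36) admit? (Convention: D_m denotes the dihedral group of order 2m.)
18

Argument: The number of irreducible complex representations of a finite group equals its number of conjugacy classes. For a direct product, #classes(G x H) = #classes(G) * #classes(H). Z/3Z has 3 classes (abelian), D_6 has 6 classes, so 3 * 6 = 18, so Z/3Z x D_6 (order 36) has exactly 18 irreducible complex representations.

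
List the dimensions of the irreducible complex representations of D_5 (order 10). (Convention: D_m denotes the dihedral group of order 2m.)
Dimensions: 1, 1, 2, 2

Derivation: There are 4 irreducibles (= number of conjugacy classes). Their dimensions d_i satisfy sum d_i^2 = |G| = 10: 1 + 1 + 4 + 4 = 10.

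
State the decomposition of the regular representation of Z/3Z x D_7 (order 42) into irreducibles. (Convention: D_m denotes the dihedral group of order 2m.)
Each irreducible V_i of dimension d_i appears with multiplicity d_i, i.e. rho_reg = (direct sum over all irreducibles V_i) d_i V_i. The irreducible dimensions for Z/3Z x D_7 are 1, 1, 1, 1, 1, 1, 2, 2, 2, 2, 2, 2, 2, 2, 2: 6 irreducibles of dimension 1, each with multiplicity 1; 9 irreducibles of dimension 2, each with multiplicity 2. Total dimension 6*1*1 + 9*2*2 = 42 = |G|.

Justification: General theorem: in the regular representation of a finite group G, each irreducible appears with multiplicity equal to its dimension. Check: dim(rho_reg) = sum d_i^2 = 1 + 1 + 1 + 1 + 1 + 1 + 4 + 4 + 4 + 4 + 4 + 4 + 4 + 4 + 4 = 42 = |G|.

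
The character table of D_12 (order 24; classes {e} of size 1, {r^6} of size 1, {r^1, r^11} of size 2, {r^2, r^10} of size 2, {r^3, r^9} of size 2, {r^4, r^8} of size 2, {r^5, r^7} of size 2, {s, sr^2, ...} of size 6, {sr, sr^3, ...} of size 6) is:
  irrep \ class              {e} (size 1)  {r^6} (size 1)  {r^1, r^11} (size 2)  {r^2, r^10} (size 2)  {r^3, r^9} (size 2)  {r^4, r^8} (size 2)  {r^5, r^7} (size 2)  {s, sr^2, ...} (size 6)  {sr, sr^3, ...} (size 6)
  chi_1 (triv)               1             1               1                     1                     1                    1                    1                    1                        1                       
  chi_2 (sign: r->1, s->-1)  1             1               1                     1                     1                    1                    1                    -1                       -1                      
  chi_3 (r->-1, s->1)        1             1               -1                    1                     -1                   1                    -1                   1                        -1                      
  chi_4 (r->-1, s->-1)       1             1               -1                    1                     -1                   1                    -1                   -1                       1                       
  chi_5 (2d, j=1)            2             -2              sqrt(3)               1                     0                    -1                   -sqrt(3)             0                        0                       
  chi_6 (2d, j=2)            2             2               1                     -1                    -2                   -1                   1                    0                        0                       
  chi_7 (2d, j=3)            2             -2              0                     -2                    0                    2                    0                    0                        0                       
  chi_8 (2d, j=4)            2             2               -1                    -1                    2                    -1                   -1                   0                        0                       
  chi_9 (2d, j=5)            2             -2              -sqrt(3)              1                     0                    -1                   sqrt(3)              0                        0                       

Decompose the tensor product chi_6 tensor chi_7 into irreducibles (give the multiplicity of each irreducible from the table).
chi_6 tensor chi_7 = chi_5 + chi_9 (all other irreducibles have multiplicity 0).

Working: The character of a tensor product is the pointwise product (chi_6 * chi_7)(C) = chi_6(C) * chi_7(C):
  {e}: (2)*(2), {r^6}: (2)*(-2), {r^1, r^11}: (1)*(0), {r^2, r^10}: (-1)*(-2), {r^3, r^9}: (-2)*(0), {r^4, r^8}: (-1)*(2), {r^5, r^7}: (1)*(0), {s, sr^2, ...}: (0)*(0), {sr, sr^3, ...}: (0)*(0)
so (chi_6 * chi_7) takes values
  {e} -> 4, {r^6} -> -4, {r^1, r^11} -> 0, {r^2, r^10} -> 2, {r^3, r^9} -> 0, {r^4, r^8} -> -2, {r^5, r^7} -> 0, {s, sr^2, ...} -> 0, {sr, sr^3, ...} -> 0.
Now take the inner product of this character with each irreducible chi from the table, <chi_6*chi_7, chi> = (1/24) sum_C |C| (chi_6*chi_7)(C) conj(chi(C)):
  <chi_6*chi_7, chi_1> = (1/24)[1*(4)*conj(1) + 1*(-4)*conj(1) + 2*(0)*conj(1) + 2*(2)*conj(1) + 2*(0)*conj(1) + 2*(-2)*conj(1) + 2*(0)*conj(1) + 6*(0)*conj(1) + 6*(0)*conj(1)]
      = (1/24)[(4) + (-4) + (0) + (4) + (0) + (-4) + (0) + (0) + (0)] = 0/24 = 0
  <chi_6*chi_7, chi_2> = (1/24)[1*(4)*conj(1) + 1*(-4)*conj(1) + 2*(0)*conj(1) + 2*(2)*conj(1) + 2*(0)*conj(1) + 2*(-2)*conj(1) + 2*(0)*conj(1) + 6*(0)*conj(-1) + 6*(0)*conj(-1)]
      = (1/24)[(4) + (-4) + (0) + (4) + (0) + (-4) + (0) + (0) + (0)] = 0/24 = 0
  <chi_6*chi_7, chi_3> = (1/24)[1*(4)*conj(1) + 1*(-4)*conj(1) + 2*(0)*conj(-1) + 2*(2)*conj(1) + 2*(0)*conj(-1) + 2*(-2)*conj(1) + 2*(0)*conj(-1) + 6*(0)*conj(1) + 6*(0)*conj(-1)]
      = (1/24)[(4) + (-4) + (0) + (4) + (0) + (-4) + (0) + (0) + (0)] = 0/24 = 0
  <chi_6*chi_7, chi_4> = (1/24)[1*(4)*conj(1) + 1*(-4)*conj(1) + 2*(0)*conj(-1) + 2*(2)*conj(1) + 2*(0)*conj(-1) + 2*(-2)*conj(1) + 2*(0)*conj(-1) + 6*(0)*conj(-1) + 6*(0)*conj(1)]
      = (1/24)[(4) + (-4) + (0) + (4) + (0) + (-4) + (0) + (0) + (0)] = 0/24 = 0
  <chi_6*chi_7, chi_5> = (1/24)[1*(4)*conj(2) + 1*(-4)*conj(-2) + 2*(0)*conj(sqrt(3)) + 2*(2)*conj(1) + 2*(0)*conj(0) + 2*(-2)*conj(-1) + 2*(0)*conj(-sqrt(3)) + 6*(0)*conj(0) + 6*(0)*conj(0)]
      = (1/24)[(8) + (8) + (0) + (4) + (0) + (4) + (0) + (0) + (0)] = 24/24 = 1
  <chi_6*chi_7, chi_6> = (1/24)[1*(4)*conj(2) + 1*(-4)*conj(2) + 2*(0)*conj(1) + 2*(2)*conj(-1) + 2*(0)*conj(-2) + 2*(-2)*conj(-1) + 2*(0)*conj(1) + 6*(0)*conj(0) + 6*(0)*conj(0)]
      = (1/24)[(8) + (-8) + (0) + (-4) + (0) + (4) + (0) + (0) + (0)] = 0/24 = 0
  <chi_6*chi_7, chi_7> = (1/24)[1*(4)*conj(2) + 1*(-4)*conj(-2) + 2*(0)*conj(0) + 2*(2)*conj(-2) + 2*(0)*conj(0) + 2*(-2)*conj(2) + 2*(0)*conj(0) + 6*(0)*conj(0) + 6*(0)*conj(0)]
      = (1/24)[(8) + (8) + (0) + (-8) + (0) + (-8) + (0) + (0) + (0)] = 0/24 = 0
  <chi_6*chi_7, chi_8> = (1/24)[1*(4)*conj(2) + 1*(-4)*conj(2) + 2*(0)*conj(-1) + 2*(2)*conj(-1) + 2*(0)*conj(2) + 2*(-2)*conj(-1) + 2*(0)*conj(-1) + 6*(0)*conj(0) + 6*(0)*conj(0)]
      = (1/24)[(8) + (-8) + (0) + (-4) + (0) + (4) + (0) + (0) + (0)] = 0/24 = 0
  <chi_6*chi_7, chi_9> = (1/24)[1*(4)*conj(2) + 1*(-4)*conj(-2) + 2*(0)*conj(-sqrt(3)) + 2*(2)*conj(1) + 2*(0)*conj(0) + 2*(-2)*conj(-1) + 2*(0)*conj(sqrt(3)) + 6*(0)*conj(0) + 6*(0)*conj(0)]
      = (1/24)[(8) + (8) + (0) + (4) + (0) + (4) + (0) + (0) + (0)] = 24/24 = 1
Hence the multiplicities are chi_5: 1, chi_9: 1. Dimension check: dim(chi_6)*dim(chi_7) = 2*2 = 4 and sum (mult * dim) = 1*2 + 1*2 = 4.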